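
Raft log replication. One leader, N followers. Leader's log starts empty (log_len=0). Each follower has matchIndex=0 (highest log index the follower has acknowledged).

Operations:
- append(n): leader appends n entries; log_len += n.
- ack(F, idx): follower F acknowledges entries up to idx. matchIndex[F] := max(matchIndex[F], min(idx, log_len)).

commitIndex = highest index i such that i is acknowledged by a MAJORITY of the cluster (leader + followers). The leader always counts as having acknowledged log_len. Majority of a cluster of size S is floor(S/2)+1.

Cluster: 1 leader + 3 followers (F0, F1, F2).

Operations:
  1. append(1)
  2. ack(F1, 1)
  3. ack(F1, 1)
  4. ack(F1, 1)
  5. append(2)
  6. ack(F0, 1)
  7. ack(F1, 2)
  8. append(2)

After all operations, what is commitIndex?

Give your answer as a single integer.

Answer: 1

Derivation:
Op 1: append 1 -> log_len=1
Op 2: F1 acks idx 1 -> match: F0=0 F1=1 F2=0; commitIndex=0
Op 3: F1 acks idx 1 -> match: F0=0 F1=1 F2=0; commitIndex=0
Op 4: F1 acks idx 1 -> match: F0=0 F1=1 F2=0; commitIndex=0
Op 5: append 2 -> log_len=3
Op 6: F0 acks idx 1 -> match: F0=1 F1=1 F2=0; commitIndex=1
Op 7: F1 acks idx 2 -> match: F0=1 F1=2 F2=0; commitIndex=1
Op 8: append 2 -> log_len=5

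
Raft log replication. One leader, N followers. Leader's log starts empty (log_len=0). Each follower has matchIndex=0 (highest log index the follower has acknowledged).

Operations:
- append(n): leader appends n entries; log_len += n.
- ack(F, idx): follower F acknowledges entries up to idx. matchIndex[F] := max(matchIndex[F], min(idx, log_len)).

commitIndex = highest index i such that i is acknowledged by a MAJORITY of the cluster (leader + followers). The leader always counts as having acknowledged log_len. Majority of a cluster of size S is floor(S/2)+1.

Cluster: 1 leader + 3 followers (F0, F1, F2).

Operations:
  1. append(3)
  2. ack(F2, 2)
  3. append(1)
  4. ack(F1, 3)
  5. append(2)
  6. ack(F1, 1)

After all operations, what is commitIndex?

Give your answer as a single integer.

Answer: 2

Derivation:
Op 1: append 3 -> log_len=3
Op 2: F2 acks idx 2 -> match: F0=0 F1=0 F2=2; commitIndex=0
Op 3: append 1 -> log_len=4
Op 4: F1 acks idx 3 -> match: F0=0 F1=3 F2=2; commitIndex=2
Op 5: append 2 -> log_len=6
Op 6: F1 acks idx 1 -> match: F0=0 F1=3 F2=2; commitIndex=2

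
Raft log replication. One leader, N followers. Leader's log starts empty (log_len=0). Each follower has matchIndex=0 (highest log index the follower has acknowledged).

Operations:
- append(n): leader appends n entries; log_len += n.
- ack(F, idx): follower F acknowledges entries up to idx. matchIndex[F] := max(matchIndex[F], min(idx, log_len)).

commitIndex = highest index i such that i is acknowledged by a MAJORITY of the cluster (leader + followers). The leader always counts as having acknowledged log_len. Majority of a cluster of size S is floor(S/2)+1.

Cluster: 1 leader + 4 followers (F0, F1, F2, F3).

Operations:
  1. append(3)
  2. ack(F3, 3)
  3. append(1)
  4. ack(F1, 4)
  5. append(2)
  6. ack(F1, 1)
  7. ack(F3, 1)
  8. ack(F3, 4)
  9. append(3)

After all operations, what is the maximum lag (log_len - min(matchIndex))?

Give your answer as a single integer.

Op 1: append 3 -> log_len=3
Op 2: F3 acks idx 3 -> match: F0=0 F1=0 F2=0 F3=3; commitIndex=0
Op 3: append 1 -> log_len=4
Op 4: F1 acks idx 4 -> match: F0=0 F1=4 F2=0 F3=3; commitIndex=3
Op 5: append 2 -> log_len=6
Op 6: F1 acks idx 1 -> match: F0=0 F1=4 F2=0 F3=3; commitIndex=3
Op 7: F3 acks idx 1 -> match: F0=0 F1=4 F2=0 F3=3; commitIndex=3
Op 8: F3 acks idx 4 -> match: F0=0 F1=4 F2=0 F3=4; commitIndex=4
Op 9: append 3 -> log_len=9

Answer: 9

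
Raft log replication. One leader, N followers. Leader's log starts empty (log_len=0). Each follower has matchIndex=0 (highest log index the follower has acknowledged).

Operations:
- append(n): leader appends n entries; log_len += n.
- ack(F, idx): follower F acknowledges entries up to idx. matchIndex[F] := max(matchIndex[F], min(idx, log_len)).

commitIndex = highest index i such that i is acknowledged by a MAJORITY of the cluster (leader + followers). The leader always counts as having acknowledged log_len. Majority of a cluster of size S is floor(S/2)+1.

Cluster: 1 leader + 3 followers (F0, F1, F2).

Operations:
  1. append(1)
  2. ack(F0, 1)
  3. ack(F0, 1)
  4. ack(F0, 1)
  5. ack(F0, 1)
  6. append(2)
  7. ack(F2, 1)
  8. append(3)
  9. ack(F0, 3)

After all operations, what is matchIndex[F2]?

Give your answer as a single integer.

Op 1: append 1 -> log_len=1
Op 2: F0 acks idx 1 -> match: F0=1 F1=0 F2=0; commitIndex=0
Op 3: F0 acks idx 1 -> match: F0=1 F1=0 F2=0; commitIndex=0
Op 4: F0 acks idx 1 -> match: F0=1 F1=0 F2=0; commitIndex=0
Op 5: F0 acks idx 1 -> match: F0=1 F1=0 F2=0; commitIndex=0
Op 6: append 2 -> log_len=3
Op 7: F2 acks idx 1 -> match: F0=1 F1=0 F2=1; commitIndex=1
Op 8: append 3 -> log_len=6
Op 9: F0 acks idx 3 -> match: F0=3 F1=0 F2=1; commitIndex=1

Answer: 1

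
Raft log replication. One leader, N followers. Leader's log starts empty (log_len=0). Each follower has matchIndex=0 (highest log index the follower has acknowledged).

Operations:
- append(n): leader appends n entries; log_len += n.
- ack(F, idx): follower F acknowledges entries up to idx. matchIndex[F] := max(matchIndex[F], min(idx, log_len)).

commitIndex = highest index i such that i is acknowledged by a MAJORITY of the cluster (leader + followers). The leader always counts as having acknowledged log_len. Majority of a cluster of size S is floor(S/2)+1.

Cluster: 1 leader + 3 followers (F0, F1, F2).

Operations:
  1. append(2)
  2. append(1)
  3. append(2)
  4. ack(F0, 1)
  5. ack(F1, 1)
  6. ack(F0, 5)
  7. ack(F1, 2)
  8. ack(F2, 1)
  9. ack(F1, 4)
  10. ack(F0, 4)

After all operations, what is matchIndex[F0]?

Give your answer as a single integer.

Answer: 5

Derivation:
Op 1: append 2 -> log_len=2
Op 2: append 1 -> log_len=3
Op 3: append 2 -> log_len=5
Op 4: F0 acks idx 1 -> match: F0=1 F1=0 F2=0; commitIndex=0
Op 5: F1 acks idx 1 -> match: F0=1 F1=1 F2=0; commitIndex=1
Op 6: F0 acks idx 5 -> match: F0=5 F1=1 F2=0; commitIndex=1
Op 7: F1 acks idx 2 -> match: F0=5 F1=2 F2=0; commitIndex=2
Op 8: F2 acks idx 1 -> match: F0=5 F1=2 F2=1; commitIndex=2
Op 9: F1 acks idx 4 -> match: F0=5 F1=4 F2=1; commitIndex=4
Op 10: F0 acks idx 4 -> match: F0=5 F1=4 F2=1; commitIndex=4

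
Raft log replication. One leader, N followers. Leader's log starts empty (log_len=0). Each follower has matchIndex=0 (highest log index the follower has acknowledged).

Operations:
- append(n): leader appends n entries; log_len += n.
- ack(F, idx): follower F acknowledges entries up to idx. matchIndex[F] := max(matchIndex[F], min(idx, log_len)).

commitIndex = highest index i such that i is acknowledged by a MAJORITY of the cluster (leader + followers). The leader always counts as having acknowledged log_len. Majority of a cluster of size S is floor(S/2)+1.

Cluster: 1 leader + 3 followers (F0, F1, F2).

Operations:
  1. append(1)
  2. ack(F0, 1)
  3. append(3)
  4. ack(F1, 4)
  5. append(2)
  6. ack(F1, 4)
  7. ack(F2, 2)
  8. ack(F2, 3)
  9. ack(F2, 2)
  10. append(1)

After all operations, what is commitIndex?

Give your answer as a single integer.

Op 1: append 1 -> log_len=1
Op 2: F0 acks idx 1 -> match: F0=1 F1=0 F2=0; commitIndex=0
Op 3: append 3 -> log_len=4
Op 4: F1 acks idx 4 -> match: F0=1 F1=4 F2=0; commitIndex=1
Op 5: append 2 -> log_len=6
Op 6: F1 acks idx 4 -> match: F0=1 F1=4 F2=0; commitIndex=1
Op 7: F2 acks idx 2 -> match: F0=1 F1=4 F2=2; commitIndex=2
Op 8: F2 acks idx 3 -> match: F0=1 F1=4 F2=3; commitIndex=3
Op 9: F2 acks idx 2 -> match: F0=1 F1=4 F2=3; commitIndex=3
Op 10: append 1 -> log_len=7

Answer: 3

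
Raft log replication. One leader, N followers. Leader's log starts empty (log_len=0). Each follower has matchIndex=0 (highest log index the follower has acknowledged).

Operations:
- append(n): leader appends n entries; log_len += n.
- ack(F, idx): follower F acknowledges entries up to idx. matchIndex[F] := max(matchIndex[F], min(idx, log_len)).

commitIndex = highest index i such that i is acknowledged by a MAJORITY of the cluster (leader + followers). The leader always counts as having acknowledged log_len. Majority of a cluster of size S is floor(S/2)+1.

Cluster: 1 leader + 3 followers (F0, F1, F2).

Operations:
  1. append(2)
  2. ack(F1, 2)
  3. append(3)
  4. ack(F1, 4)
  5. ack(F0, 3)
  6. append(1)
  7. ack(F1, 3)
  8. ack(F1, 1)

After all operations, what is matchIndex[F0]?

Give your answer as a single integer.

Op 1: append 2 -> log_len=2
Op 2: F1 acks idx 2 -> match: F0=0 F1=2 F2=0; commitIndex=0
Op 3: append 3 -> log_len=5
Op 4: F1 acks idx 4 -> match: F0=0 F1=4 F2=0; commitIndex=0
Op 5: F0 acks idx 3 -> match: F0=3 F1=4 F2=0; commitIndex=3
Op 6: append 1 -> log_len=6
Op 7: F1 acks idx 3 -> match: F0=3 F1=4 F2=0; commitIndex=3
Op 8: F1 acks idx 1 -> match: F0=3 F1=4 F2=0; commitIndex=3

Answer: 3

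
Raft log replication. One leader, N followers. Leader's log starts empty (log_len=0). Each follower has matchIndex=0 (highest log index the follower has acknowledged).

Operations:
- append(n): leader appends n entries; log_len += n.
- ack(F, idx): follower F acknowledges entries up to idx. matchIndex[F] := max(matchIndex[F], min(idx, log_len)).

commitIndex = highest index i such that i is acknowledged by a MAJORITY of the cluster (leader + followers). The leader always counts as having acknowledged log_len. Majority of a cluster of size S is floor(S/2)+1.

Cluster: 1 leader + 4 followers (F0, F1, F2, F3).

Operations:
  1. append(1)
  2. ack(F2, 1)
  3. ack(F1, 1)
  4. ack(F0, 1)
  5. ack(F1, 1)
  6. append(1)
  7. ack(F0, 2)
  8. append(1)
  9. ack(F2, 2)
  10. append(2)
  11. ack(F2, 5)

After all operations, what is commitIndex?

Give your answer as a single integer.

Answer: 2

Derivation:
Op 1: append 1 -> log_len=1
Op 2: F2 acks idx 1 -> match: F0=0 F1=0 F2=1 F3=0; commitIndex=0
Op 3: F1 acks idx 1 -> match: F0=0 F1=1 F2=1 F3=0; commitIndex=1
Op 4: F0 acks idx 1 -> match: F0=1 F1=1 F2=1 F3=0; commitIndex=1
Op 5: F1 acks idx 1 -> match: F0=1 F1=1 F2=1 F3=0; commitIndex=1
Op 6: append 1 -> log_len=2
Op 7: F0 acks idx 2 -> match: F0=2 F1=1 F2=1 F3=0; commitIndex=1
Op 8: append 1 -> log_len=3
Op 9: F2 acks idx 2 -> match: F0=2 F1=1 F2=2 F3=0; commitIndex=2
Op 10: append 2 -> log_len=5
Op 11: F2 acks idx 5 -> match: F0=2 F1=1 F2=5 F3=0; commitIndex=2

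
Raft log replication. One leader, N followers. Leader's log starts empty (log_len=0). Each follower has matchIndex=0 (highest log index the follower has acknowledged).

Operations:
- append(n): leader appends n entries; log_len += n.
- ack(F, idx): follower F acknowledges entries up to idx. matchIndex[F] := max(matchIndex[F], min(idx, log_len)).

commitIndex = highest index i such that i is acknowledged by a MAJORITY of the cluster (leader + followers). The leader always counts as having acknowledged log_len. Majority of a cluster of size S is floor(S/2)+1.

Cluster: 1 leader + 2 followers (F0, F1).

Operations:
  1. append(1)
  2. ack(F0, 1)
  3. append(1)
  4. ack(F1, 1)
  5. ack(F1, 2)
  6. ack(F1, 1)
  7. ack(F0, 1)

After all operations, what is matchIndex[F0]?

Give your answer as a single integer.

Answer: 1

Derivation:
Op 1: append 1 -> log_len=1
Op 2: F0 acks idx 1 -> match: F0=1 F1=0; commitIndex=1
Op 3: append 1 -> log_len=2
Op 4: F1 acks idx 1 -> match: F0=1 F1=1; commitIndex=1
Op 5: F1 acks idx 2 -> match: F0=1 F1=2; commitIndex=2
Op 6: F1 acks idx 1 -> match: F0=1 F1=2; commitIndex=2
Op 7: F0 acks idx 1 -> match: F0=1 F1=2; commitIndex=2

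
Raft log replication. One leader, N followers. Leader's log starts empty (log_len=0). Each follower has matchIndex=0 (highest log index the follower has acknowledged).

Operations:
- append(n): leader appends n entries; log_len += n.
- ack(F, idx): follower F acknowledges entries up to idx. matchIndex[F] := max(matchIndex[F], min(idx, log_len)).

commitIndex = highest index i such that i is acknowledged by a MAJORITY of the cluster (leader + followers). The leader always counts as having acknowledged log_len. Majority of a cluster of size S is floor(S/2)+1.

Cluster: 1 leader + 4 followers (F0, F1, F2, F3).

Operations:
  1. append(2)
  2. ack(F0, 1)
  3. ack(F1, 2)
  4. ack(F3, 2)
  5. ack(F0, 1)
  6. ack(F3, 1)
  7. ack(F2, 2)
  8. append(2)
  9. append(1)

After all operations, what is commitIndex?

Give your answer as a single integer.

Op 1: append 2 -> log_len=2
Op 2: F0 acks idx 1 -> match: F0=1 F1=0 F2=0 F3=0; commitIndex=0
Op 3: F1 acks idx 2 -> match: F0=1 F1=2 F2=0 F3=0; commitIndex=1
Op 4: F3 acks idx 2 -> match: F0=1 F1=2 F2=0 F3=2; commitIndex=2
Op 5: F0 acks idx 1 -> match: F0=1 F1=2 F2=0 F3=2; commitIndex=2
Op 6: F3 acks idx 1 -> match: F0=1 F1=2 F2=0 F3=2; commitIndex=2
Op 7: F2 acks idx 2 -> match: F0=1 F1=2 F2=2 F3=2; commitIndex=2
Op 8: append 2 -> log_len=4
Op 9: append 1 -> log_len=5

Answer: 2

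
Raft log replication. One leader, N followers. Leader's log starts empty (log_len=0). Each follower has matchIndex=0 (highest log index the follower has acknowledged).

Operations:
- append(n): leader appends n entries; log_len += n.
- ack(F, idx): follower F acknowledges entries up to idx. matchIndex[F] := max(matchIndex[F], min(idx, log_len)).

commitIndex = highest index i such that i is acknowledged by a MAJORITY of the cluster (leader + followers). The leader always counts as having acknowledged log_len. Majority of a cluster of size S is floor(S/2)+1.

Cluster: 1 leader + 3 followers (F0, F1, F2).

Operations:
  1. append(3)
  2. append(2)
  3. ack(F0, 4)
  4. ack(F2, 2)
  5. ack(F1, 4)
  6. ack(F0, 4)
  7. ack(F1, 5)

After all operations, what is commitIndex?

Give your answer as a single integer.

Op 1: append 3 -> log_len=3
Op 2: append 2 -> log_len=5
Op 3: F0 acks idx 4 -> match: F0=4 F1=0 F2=0; commitIndex=0
Op 4: F2 acks idx 2 -> match: F0=4 F1=0 F2=2; commitIndex=2
Op 5: F1 acks idx 4 -> match: F0=4 F1=4 F2=2; commitIndex=4
Op 6: F0 acks idx 4 -> match: F0=4 F1=4 F2=2; commitIndex=4
Op 7: F1 acks idx 5 -> match: F0=4 F1=5 F2=2; commitIndex=4

Answer: 4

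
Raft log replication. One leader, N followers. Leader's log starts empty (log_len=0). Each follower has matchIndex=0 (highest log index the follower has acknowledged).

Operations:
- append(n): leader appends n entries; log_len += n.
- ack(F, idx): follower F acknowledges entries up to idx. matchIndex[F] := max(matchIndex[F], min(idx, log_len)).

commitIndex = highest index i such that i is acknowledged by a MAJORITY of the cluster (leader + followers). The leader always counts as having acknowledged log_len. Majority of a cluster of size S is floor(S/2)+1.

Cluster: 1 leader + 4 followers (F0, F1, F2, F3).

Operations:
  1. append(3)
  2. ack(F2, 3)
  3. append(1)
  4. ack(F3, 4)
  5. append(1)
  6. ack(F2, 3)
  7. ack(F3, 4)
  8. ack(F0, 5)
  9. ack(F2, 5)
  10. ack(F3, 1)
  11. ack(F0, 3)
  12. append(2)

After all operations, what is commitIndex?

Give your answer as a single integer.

Op 1: append 3 -> log_len=3
Op 2: F2 acks idx 3 -> match: F0=0 F1=0 F2=3 F3=0; commitIndex=0
Op 3: append 1 -> log_len=4
Op 4: F3 acks idx 4 -> match: F0=0 F1=0 F2=3 F3=4; commitIndex=3
Op 5: append 1 -> log_len=5
Op 6: F2 acks idx 3 -> match: F0=0 F1=0 F2=3 F3=4; commitIndex=3
Op 7: F3 acks idx 4 -> match: F0=0 F1=0 F2=3 F3=4; commitIndex=3
Op 8: F0 acks idx 5 -> match: F0=5 F1=0 F2=3 F3=4; commitIndex=4
Op 9: F2 acks idx 5 -> match: F0=5 F1=0 F2=5 F3=4; commitIndex=5
Op 10: F3 acks idx 1 -> match: F0=5 F1=0 F2=5 F3=4; commitIndex=5
Op 11: F0 acks idx 3 -> match: F0=5 F1=0 F2=5 F3=4; commitIndex=5
Op 12: append 2 -> log_len=7

Answer: 5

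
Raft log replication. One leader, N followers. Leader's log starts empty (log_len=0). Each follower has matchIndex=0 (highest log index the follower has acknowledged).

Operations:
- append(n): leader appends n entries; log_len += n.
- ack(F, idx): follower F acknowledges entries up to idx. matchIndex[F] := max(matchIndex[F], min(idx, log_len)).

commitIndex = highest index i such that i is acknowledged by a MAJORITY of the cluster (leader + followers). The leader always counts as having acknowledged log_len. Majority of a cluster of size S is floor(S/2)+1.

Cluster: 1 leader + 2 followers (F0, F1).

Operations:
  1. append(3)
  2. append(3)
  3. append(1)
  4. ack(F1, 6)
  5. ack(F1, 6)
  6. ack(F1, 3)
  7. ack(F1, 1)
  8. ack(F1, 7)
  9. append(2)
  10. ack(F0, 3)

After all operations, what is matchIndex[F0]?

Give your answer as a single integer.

Op 1: append 3 -> log_len=3
Op 2: append 3 -> log_len=6
Op 3: append 1 -> log_len=7
Op 4: F1 acks idx 6 -> match: F0=0 F1=6; commitIndex=6
Op 5: F1 acks idx 6 -> match: F0=0 F1=6; commitIndex=6
Op 6: F1 acks idx 3 -> match: F0=0 F1=6; commitIndex=6
Op 7: F1 acks idx 1 -> match: F0=0 F1=6; commitIndex=6
Op 8: F1 acks idx 7 -> match: F0=0 F1=7; commitIndex=7
Op 9: append 2 -> log_len=9
Op 10: F0 acks idx 3 -> match: F0=3 F1=7; commitIndex=7

Answer: 3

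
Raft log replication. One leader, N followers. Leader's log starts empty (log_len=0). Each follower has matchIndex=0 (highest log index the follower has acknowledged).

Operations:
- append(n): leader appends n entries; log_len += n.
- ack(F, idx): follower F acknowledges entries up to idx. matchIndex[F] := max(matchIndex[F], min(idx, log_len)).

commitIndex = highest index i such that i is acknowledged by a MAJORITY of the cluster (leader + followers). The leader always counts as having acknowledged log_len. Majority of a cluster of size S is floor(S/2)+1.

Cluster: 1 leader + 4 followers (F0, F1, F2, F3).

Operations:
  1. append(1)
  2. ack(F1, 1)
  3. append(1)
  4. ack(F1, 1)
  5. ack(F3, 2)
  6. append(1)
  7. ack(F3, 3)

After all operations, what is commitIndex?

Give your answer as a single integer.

Op 1: append 1 -> log_len=1
Op 2: F1 acks idx 1 -> match: F0=0 F1=1 F2=0 F3=0; commitIndex=0
Op 3: append 1 -> log_len=2
Op 4: F1 acks idx 1 -> match: F0=0 F1=1 F2=0 F3=0; commitIndex=0
Op 5: F3 acks idx 2 -> match: F0=0 F1=1 F2=0 F3=2; commitIndex=1
Op 6: append 1 -> log_len=3
Op 7: F3 acks idx 3 -> match: F0=0 F1=1 F2=0 F3=3; commitIndex=1

Answer: 1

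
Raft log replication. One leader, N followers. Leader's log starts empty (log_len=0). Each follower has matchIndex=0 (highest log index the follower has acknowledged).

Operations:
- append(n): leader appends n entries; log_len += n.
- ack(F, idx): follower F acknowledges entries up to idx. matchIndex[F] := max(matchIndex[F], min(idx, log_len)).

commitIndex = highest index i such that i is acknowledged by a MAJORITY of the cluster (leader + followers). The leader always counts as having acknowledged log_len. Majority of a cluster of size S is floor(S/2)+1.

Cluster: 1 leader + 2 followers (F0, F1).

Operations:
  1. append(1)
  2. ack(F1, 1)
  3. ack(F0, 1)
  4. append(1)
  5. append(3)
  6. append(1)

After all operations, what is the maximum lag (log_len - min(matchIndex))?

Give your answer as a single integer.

Op 1: append 1 -> log_len=1
Op 2: F1 acks idx 1 -> match: F0=0 F1=1; commitIndex=1
Op 3: F0 acks idx 1 -> match: F0=1 F1=1; commitIndex=1
Op 4: append 1 -> log_len=2
Op 5: append 3 -> log_len=5
Op 6: append 1 -> log_len=6

Answer: 5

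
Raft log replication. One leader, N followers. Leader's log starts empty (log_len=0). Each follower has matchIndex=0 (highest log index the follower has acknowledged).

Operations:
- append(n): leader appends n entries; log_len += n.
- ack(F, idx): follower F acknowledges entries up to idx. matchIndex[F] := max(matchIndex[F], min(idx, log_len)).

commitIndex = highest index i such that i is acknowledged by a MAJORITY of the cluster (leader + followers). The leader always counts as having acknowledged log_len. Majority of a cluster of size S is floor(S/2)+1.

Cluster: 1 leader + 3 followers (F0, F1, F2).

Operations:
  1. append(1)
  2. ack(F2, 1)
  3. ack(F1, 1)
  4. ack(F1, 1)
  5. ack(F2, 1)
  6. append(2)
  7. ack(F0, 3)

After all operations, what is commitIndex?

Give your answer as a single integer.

Op 1: append 1 -> log_len=1
Op 2: F2 acks idx 1 -> match: F0=0 F1=0 F2=1; commitIndex=0
Op 3: F1 acks idx 1 -> match: F0=0 F1=1 F2=1; commitIndex=1
Op 4: F1 acks idx 1 -> match: F0=0 F1=1 F2=1; commitIndex=1
Op 5: F2 acks idx 1 -> match: F0=0 F1=1 F2=1; commitIndex=1
Op 6: append 2 -> log_len=3
Op 7: F0 acks idx 3 -> match: F0=3 F1=1 F2=1; commitIndex=1

Answer: 1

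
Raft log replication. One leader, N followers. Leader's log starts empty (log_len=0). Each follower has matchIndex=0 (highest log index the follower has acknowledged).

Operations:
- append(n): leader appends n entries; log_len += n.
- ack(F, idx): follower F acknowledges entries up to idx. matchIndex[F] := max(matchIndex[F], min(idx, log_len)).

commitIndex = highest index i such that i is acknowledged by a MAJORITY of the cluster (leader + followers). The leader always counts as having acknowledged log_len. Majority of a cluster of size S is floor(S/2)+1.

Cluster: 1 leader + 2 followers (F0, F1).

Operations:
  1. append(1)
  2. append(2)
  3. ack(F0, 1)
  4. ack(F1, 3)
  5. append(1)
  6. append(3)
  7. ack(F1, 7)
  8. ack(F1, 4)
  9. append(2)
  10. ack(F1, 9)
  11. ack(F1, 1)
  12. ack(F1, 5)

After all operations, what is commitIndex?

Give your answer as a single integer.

Op 1: append 1 -> log_len=1
Op 2: append 2 -> log_len=3
Op 3: F0 acks idx 1 -> match: F0=1 F1=0; commitIndex=1
Op 4: F1 acks idx 3 -> match: F0=1 F1=3; commitIndex=3
Op 5: append 1 -> log_len=4
Op 6: append 3 -> log_len=7
Op 7: F1 acks idx 7 -> match: F0=1 F1=7; commitIndex=7
Op 8: F1 acks idx 4 -> match: F0=1 F1=7; commitIndex=7
Op 9: append 2 -> log_len=9
Op 10: F1 acks idx 9 -> match: F0=1 F1=9; commitIndex=9
Op 11: F1 acks idx 1 -> match: F0=1 F1=9; commitIndex=9
Op 12: F1 acks idx 5 -> match: F0=1 F1=9; commitIndex=9

Answer: 9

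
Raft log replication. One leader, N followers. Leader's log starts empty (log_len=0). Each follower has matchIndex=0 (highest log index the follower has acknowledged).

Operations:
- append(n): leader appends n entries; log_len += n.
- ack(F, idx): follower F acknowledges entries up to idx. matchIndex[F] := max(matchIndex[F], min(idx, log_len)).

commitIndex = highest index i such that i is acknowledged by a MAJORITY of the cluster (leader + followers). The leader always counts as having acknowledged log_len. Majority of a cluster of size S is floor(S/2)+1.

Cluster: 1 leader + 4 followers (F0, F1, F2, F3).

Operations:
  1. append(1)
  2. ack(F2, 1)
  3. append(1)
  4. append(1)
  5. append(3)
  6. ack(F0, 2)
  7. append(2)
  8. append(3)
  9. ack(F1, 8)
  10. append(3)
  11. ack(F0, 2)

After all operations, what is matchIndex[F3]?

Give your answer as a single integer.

Op 1: append 1 -> log_len=1
Op 2: F2 acks idx 1 -> match: F0=0 F1=0 F2=1 F3=0; commitIndex=0
Op 3: append 1 -> log_len=2
Op 4: append 1 -> log_len=3
Op 5: append 3 -> log_len=6
Op 6: F0 acks idx 2 -> match: F0=2 F1=0 F2=1 F3=0; commitIndex=1
Op 7: append 2 -> log_len=8
Op 8: append 3 -> log_len=11
Op 9: F1 acks idx 8 -> match: F0=2 F1=8 F2=1 F3=0; commitIndex=2
Op 10: append 3 -> log_len=14
Op 11: F0 acks idx 2 -> match: F0=2 F1=8 F2=1 F3=0; commitIndex=2

Answer: 0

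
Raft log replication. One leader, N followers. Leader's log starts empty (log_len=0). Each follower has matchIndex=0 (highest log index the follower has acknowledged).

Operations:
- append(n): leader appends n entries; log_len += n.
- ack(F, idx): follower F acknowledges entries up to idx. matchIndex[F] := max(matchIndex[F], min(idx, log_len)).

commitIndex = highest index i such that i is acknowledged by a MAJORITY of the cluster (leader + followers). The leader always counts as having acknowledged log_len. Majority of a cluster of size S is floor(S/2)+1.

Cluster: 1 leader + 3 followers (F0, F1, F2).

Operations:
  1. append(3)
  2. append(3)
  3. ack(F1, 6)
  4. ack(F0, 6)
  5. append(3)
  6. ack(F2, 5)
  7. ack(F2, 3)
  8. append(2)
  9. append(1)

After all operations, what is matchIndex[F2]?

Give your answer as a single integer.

Op 1: append 3 -> log_len=3
Op 2: append 3 -> log_len=6
Op 3: F1 acks idx 6 -> match: F0=0 F1=6 F2=0; commitIndex=0
Op 4: F0 acks idx 6 -> match: F0=6 F1=6 F2=0; commitIndex=6
Op 5: append 3 -> log_len=9
Op 6: F2 acks idx 5 -> match: F0=6 F1=6 F2=5; commitIndex=6
Op 7: F2 acks idx 3 -> match: F0=6 F1=6 F2=5; commitIndex=6
Op 8: append 2 -> log_len=11
Op 9: append 1 -> log_len=12

Answer: 5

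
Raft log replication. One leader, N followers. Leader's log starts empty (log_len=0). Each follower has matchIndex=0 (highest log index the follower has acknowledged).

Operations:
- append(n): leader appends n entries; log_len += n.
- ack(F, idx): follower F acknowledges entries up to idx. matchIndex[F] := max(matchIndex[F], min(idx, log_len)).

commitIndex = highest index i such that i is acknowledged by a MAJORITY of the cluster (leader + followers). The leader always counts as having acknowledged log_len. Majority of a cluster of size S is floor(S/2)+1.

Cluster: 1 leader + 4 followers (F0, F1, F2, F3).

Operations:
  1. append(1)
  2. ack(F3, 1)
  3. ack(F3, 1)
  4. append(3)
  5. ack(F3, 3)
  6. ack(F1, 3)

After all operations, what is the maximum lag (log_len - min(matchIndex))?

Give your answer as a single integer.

Op 1: append 1 -> log_len=1
Op 2: F3 acks idx 1 -> match: F0=0 F1=0 F2=0 F3=1; commitIndex=0
Op 3: F3 acks idx 1 -> match: F0=0 F1=0 F2=0 F3=1; commitIndex=0
Op 4: append 3 -> log_len=4
Op 5: F3 acks idx 3 -> match: F0=0 F1=0 F2=0 F3=3; commitIndex=0
Op 6: F1 acks idx 3 -> match: F0=0 F1=3 F2=0 F3=3; commitIndex=3

Answer: 4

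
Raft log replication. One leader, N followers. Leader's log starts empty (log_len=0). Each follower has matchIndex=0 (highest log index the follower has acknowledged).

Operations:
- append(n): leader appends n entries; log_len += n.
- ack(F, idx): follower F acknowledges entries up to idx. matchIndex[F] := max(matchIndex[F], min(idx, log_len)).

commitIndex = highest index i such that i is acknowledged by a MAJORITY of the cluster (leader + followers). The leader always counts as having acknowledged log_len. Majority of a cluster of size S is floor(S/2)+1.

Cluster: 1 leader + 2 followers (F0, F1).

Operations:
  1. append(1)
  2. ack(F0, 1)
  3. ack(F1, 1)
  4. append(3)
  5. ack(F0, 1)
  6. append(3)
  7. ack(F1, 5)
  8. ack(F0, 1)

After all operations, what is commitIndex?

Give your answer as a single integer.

Op 1: append 1 -> log_len=1
Op 2: F0 acks idx 1 -> match: F0=1 F1=0; commitIndex=1
Op 3: F1 acks idx 1 -> match: F0=1 F1=1; commitIndex=1
Op 4: append 3 -> log_len=4
Op 5: F0 acks idx 1 -> match: F0=1 F1=1; commitIndex=1
Op 6: append 3 -> log_len=7
Op 7: F1 acks idx 5 -> match: F0=1 F1=5; commitIndex=5
Op 8: F0 acks idx 1 -> match: F0=1 F1=5; commitIndex=5

Answer: 5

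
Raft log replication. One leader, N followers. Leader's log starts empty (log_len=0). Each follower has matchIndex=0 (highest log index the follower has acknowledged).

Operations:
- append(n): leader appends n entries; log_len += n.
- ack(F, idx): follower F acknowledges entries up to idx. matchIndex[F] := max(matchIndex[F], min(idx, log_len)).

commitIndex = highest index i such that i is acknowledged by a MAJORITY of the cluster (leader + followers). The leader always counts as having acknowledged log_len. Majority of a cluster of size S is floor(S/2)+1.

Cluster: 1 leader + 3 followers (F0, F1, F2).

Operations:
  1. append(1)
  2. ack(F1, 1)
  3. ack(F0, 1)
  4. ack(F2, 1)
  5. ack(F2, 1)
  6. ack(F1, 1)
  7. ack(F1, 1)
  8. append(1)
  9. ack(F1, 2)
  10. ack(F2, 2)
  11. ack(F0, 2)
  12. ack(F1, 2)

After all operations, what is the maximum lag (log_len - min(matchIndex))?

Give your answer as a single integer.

Op 1: append 1 -> log_len=1
Op 2: F1 acks idx 1 -> match: F0=0 F1=1 F2=0; commitIndex=0
Op 3: F0 acks idx 1 -> match: F0=1 F1=1 F2=0; commitIndex=1
Op 4: F2 acks idx 1 -> match: F0=1 F1=1 F2=1; commitIndex=1
Op 5: F2 acks idx 1 -> match: F0=1 F1=1 F2=1; commitIndex=1
Op 6: F1 acks idx 1 -> match: F0=1 F1=1 F2=1; commitIndex=1
Op 7: F1 acks idx 1 -> match: F0=1 F1=1 F2=1; commitIndex=1
Op 8: append 1 -> log_len=2
Op 9: F1 acks idx 2 -> match: F0=1 F1=2 F2=1; commitIndex=1
Op 10: F2 acks idx 2 -> match: F0=1 F1=2 F2=2; commitIndex=2
Op 11: F0 acks idx 2 -> match: F0=2 F1=2 F2=2; commitIndex=2
Op 12: F1 acks idx 2 -> match: F0=2 F1=2 F2=2; commitIndex=2

Answer: 0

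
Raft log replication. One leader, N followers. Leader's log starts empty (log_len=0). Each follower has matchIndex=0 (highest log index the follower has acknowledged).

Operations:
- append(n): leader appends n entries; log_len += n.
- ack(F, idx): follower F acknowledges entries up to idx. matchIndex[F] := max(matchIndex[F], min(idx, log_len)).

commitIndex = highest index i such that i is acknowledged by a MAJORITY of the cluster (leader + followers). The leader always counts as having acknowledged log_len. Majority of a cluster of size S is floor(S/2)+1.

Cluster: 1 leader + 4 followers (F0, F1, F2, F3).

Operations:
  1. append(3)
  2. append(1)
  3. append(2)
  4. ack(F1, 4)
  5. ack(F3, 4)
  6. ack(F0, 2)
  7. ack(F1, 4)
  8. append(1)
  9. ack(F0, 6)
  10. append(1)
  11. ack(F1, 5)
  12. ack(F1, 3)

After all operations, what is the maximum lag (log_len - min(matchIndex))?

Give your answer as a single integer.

Op 1: append 3 -> log_len=3
Op 2: append 1 -> log_len=4
Op 3: append 2 -> log_len=6
Op 4: F1 acks idx 4 -> match: F0=0 F1=4 F2=0 F3=0; commitIndex=0
Op 5: F3 acks idx 4 -> match: F0=0 F1=4 F2=0 F3=4; commitIndex=4
Op 6: F0 acks idx 2 -> match: F0=2 F1=4 F2=0 F3=4; commitIndex=4
Op 7: F1 acks idx 4 -> match: F0=2 F1=4 F2=0 F3=4; commitIndex=4
Op 8: append 1 -> log_len=7
Op 9: F0 acks idx 6 -> match: F0=6 F1=4 F2=0 F3=4; commitIndex=4
Op 10: append 1 -> log_len=8
Op 11: F1 acks idx 5 -> match: F0=6 F1=5 F2=0 F3=4; commitIndex=5
Op 12: F1 acks idx 3 -> match: F0=6 F1=5 F2=0 F3=4; commitIndex=5

Answer: 8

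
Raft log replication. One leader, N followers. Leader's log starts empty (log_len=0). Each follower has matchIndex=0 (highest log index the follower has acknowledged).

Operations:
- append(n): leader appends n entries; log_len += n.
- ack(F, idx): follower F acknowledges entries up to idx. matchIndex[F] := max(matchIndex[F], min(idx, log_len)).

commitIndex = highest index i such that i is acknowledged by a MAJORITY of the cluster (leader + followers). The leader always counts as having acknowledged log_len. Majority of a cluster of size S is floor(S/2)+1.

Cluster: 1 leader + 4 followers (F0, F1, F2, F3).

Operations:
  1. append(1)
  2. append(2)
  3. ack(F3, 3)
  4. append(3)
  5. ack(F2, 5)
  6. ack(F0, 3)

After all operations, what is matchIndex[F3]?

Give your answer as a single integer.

Answer: 3

Derivation:
Op 1: append 1 -> log_len=1
Op 2: append 2 -> log_len=3
Op 3: F3 acks idx 3 -> match: F0=0 F1=0 F2=0 F3=3; commitIndex=0
Op 4: append 3 -> log_len=6
Op 5: F2 acks idx 5 -> match: F0=0 F1=0 F2=5 F3=3; commitIndex=3
Op 6: F0 acks idx 3 -> match: F0=3 F1=0 F2=5 F3=3; commitIndex=3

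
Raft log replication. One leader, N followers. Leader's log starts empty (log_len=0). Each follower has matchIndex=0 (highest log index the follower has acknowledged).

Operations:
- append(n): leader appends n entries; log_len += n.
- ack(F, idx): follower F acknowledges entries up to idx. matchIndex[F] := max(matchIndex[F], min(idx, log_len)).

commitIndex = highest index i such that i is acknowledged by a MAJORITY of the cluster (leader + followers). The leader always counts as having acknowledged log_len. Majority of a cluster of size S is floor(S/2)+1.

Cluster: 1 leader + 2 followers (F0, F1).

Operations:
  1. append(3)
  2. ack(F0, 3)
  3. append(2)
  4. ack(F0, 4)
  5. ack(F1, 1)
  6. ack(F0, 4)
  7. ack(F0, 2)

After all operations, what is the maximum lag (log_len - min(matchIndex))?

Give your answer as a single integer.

Op 1: append 3 -> log_len=3
Op 2: F0 acks idx 3 -> match: F0=3 F1=0; commitIndex=3
Op 3: append 2 -> log_len=5
Op 4: F0 acks idx 4 -> match: F0=4 F1=0; commitIndex=4
Op 5: F1 acks idx 1 -> match: F0=4 F1=1; commitIndex=4
Op 6: F0 acks idx 4 -> match: F0=4 F1=1; commitIndex=4
Op 7: F0 acks idx 2 -> match: F0=4 F1=1; commitIndex=4

Answer: 4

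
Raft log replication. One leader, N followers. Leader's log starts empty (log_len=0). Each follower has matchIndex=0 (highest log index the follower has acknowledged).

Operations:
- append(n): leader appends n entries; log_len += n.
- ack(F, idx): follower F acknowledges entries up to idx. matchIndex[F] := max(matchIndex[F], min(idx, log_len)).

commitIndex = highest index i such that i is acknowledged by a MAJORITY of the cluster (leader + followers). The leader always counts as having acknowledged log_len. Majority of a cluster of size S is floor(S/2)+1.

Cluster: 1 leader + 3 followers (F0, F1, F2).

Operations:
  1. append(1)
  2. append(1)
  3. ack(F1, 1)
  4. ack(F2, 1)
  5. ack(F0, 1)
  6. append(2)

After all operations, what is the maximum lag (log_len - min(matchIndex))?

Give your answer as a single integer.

Op 1: append 1 -> log_len=1
Op 2: append 1 -> log_len=2
Op 3: F1 acks idx 1 -> match: F0=0 F1=1 F2=0; commitIndex=0
Op 4: F2 acks idx 1 -> match: F0=0 F1=1 F2=1; commitIndex=1
Op 5: F0 acks idx 1 -> match: F0=1 F1=1 F2=1; commitIndex=1
Op 6: append 2 -> log_len=4

Answer: 3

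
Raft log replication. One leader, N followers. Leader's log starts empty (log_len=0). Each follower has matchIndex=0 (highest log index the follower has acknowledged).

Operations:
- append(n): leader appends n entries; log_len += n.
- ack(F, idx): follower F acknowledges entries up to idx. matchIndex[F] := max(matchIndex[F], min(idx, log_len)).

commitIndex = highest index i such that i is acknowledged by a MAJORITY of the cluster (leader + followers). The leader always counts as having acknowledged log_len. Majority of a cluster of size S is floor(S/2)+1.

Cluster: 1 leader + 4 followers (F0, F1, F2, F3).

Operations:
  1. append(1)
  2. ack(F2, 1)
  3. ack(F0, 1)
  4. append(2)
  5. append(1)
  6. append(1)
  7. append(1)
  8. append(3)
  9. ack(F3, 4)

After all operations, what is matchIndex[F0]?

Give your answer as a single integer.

Op 1: append 1 -> log_len=1
Op 2: F2 acks idx 1 -> match: F0=0 F1=0 F2=1 F3=0; commitIndex=0
Op 3: F0 acks idx 1 -> match: F0=1 F1=0 F2=1 F3=0; commitIndex=1
Op 4: append 2 -> log_len=3
Op 5: append 1 -> log_len=4
Op 6: append 1 -> log_len=5
Op 7: append 1 -> log_len=6
Op 8: append 3 -> log_len=9
Op 9: F3 acks idx 4 -> match: F0=1 F1=0 F2=1 F3=4; commitIndex=1

Answer: 1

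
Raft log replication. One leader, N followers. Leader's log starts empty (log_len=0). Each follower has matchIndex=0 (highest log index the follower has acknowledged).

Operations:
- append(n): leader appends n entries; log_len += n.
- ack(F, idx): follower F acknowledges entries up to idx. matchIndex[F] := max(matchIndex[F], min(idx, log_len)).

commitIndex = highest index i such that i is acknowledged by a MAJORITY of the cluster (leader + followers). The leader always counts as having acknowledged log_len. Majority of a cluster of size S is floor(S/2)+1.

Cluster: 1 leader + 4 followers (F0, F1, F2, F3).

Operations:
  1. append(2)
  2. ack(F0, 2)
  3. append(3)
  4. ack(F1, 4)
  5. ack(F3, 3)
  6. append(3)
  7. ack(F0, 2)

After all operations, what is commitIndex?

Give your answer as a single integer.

Op 1: append 2 -> log_len=2
Op 2: F0 acks idx 2 -> match: F0=2 F1=0 F2=0 F3=0; commitIndex=0
Op 3: append 3 -> log_len=5
Op 4: F1 acks idx 4 -> match: F0=2 F1=4 F2=0 F3=0; commitIndex=2
Op 5: F3 acks idx 3 -> match: F0=2 F1=4 F2=0 F3=3; commitIndex=3
Op 6: append 3 -> log_len=8
Op 7: F0 acks idx 2 -> match: F0=2 F1=4 F2=0 F3=3; commitIndex=3

Answer: 3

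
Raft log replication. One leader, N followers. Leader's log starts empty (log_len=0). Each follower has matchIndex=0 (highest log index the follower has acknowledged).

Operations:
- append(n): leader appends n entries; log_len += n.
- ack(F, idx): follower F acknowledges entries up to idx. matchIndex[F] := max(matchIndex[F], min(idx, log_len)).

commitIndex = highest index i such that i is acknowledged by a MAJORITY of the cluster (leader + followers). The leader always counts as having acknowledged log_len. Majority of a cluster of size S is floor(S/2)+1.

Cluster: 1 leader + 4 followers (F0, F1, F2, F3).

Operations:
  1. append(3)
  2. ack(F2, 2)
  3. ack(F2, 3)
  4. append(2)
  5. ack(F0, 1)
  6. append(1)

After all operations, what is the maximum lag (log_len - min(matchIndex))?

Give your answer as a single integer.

Answer: 6

Derivation:
Op 1: append 3 -> log_len=3
Op 2: F2 acks idx 2 -> match: F0=0 F1=0 F2=2 F3=0; commitIndex=0
Op 3: F2 acks idx 3 -> match: F0=0 F1=0 F2=3 F3=0; commitIndex=0
Op 4: append 2 -> log_len=5
Op 5: F0 acks idx 1 -> match: F0=1 F1=0 F2=3 F3=0; commitIndex=1
Op 6: append 1 -> log_len=6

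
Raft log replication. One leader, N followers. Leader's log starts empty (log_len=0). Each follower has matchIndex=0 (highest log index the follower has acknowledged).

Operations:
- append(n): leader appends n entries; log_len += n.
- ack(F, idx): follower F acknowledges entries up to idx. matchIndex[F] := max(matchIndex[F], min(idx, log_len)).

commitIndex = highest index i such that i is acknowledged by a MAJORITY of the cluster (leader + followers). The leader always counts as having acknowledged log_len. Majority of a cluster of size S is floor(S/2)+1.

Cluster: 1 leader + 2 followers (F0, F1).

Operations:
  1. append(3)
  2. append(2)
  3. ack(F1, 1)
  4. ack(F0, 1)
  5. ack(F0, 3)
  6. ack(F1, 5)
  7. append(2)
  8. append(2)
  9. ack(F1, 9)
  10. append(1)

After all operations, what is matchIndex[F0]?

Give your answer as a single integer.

Op 1: append 3 -> log_len=3
Op 2: append 2 -> log_len=5
Op 3: F1 acks idx 1 -> match: F0=0 F1=1; commitIndex=1
Op 4: F0 acks idx 1 -> match: F0=1 F1=1; commitIndex=1
Op 5: F0 acks idx 3 -> match: F0=3 F1=1; commitIndex=3
Op 6: F1 acks idx 5 -> match: F0=3 F1=5; commitIndex=5
Op 7: append 2 -> log_len=7
Op 8: append 2 -> log_len=9
Op 9: F1 acks idx 9 -> match: F0=3 F1=9; commitIndex=9
Op 10: append 1 -> log_len=10

Answer: 3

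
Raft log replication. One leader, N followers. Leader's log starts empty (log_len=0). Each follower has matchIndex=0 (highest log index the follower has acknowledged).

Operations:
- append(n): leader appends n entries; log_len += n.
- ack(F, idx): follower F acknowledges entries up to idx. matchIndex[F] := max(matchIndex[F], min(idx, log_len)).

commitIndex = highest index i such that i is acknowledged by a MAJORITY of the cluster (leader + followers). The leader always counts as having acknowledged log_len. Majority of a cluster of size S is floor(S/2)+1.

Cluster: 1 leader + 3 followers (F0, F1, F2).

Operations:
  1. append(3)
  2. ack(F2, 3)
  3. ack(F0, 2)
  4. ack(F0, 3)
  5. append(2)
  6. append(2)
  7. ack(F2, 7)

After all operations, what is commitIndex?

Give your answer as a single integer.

Op 1: append 3 -> log_len=3
Op 2: F2 acks idx 3 -> match: F0=0 F1=0 F2=3; commitIndex=0
Op 3: F0 acks idx 2 -> match: F0=2 F1=0 F2=3; commitIndex=2
Op 4: F0 acks idx 3 -> match: F0=3 F1=0 F2=3; commitIndex=3
Op 5: append 2 -> log_len=5
Op 6: append 2 -> log_len=7
Op 7: F2 acks idx 7 -> match: F0=3 F1=0 F2=7; commitIndex=3

Answer: 3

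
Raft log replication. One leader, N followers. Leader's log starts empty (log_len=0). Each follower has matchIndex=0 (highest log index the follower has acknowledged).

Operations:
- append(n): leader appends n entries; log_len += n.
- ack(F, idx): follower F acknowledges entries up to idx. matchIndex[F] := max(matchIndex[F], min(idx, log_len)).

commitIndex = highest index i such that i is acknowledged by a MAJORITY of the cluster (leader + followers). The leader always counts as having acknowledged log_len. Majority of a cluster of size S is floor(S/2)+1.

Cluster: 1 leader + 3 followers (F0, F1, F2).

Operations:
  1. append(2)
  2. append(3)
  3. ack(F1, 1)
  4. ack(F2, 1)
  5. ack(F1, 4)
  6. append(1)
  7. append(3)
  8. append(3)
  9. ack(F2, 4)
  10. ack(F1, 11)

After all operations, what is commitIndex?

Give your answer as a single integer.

Op 1: append 2 -> log_len=2
Op 2: append 3 -> log_len=5
Op 3: F1 acks idx 1 -> match: F0=0 F1=1 F2=0; commitIndex=0
Op 4: F2 acks idx 1 -> match: F0=0 F1=1 F2=1; commitIndex=1
Op 5: F1 acks idx 4 -> match: F0=0 F1=4 F2=1; commitIndex=1
Op 6: append 1 -> log_len=6
Op 7: append 3 -> log_len=9
Op 8: append 3 -> log_len=12
Op 9: F2 acks idx 4 -> match: F0=0 F1=4 F2=4; commitIndex=4
Op 10: F1 acks idx 11 -> match: F0=0 F1=11 F2=4; commitIndex=4

Answer: 4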